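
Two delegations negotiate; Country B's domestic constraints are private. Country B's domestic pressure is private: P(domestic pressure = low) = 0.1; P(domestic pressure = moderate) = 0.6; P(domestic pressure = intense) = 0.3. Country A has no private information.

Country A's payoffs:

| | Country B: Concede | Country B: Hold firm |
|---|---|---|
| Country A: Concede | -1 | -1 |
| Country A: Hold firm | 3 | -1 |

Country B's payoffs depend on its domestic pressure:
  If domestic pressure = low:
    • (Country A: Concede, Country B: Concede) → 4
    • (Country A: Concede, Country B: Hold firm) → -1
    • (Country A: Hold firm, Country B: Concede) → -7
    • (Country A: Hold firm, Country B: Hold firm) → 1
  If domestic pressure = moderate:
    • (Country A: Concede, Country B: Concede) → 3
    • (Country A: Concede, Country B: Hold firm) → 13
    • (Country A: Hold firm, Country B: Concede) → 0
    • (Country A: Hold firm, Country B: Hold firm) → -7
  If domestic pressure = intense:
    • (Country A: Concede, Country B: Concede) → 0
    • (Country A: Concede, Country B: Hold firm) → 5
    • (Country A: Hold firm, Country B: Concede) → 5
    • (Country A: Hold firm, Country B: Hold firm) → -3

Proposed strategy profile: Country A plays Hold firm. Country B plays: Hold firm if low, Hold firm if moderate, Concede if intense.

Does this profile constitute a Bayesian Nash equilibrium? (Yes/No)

Country A plays Hold firm: E[Hold firm] = 0.1·(-1) + 0.6·(-1) + 0.3·(3) = 0.2; E[Concede] = -1. Best-responding. ✓
Country B (domestic pressure low), facing Hold firm: Concede gives -7, Hold firm gives 1. Proposed Hold firm is best. ✓
Country B (domestic pressure moderate), facing Hold firm: Concede gives 0, Hold firm gives -7. Proposed Hold firm is not best — profitable deviation exists. ✗
Country B (domestic pressure intense), facing Hold firm: Concede gives 5, Hold firm gives -3. Proposed Concede is best. ✓

No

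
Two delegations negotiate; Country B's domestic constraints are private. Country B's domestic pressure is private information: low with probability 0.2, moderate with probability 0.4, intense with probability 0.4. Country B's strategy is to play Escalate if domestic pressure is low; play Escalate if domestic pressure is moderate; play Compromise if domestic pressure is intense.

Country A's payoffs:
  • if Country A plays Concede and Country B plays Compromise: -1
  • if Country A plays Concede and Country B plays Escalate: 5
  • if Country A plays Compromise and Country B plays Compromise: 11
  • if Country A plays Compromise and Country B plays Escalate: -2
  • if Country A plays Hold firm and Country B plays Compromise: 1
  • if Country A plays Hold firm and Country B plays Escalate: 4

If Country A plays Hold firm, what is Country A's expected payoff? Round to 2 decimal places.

Take the expectation over Country B's domestic pressure, weighting each type's action by its prior probability.
E[Hold firm] = 0.2·4 + 0.4·4 + 0.4·1 = 0.8 + 1.6 + 0.4 = 2.8

2.80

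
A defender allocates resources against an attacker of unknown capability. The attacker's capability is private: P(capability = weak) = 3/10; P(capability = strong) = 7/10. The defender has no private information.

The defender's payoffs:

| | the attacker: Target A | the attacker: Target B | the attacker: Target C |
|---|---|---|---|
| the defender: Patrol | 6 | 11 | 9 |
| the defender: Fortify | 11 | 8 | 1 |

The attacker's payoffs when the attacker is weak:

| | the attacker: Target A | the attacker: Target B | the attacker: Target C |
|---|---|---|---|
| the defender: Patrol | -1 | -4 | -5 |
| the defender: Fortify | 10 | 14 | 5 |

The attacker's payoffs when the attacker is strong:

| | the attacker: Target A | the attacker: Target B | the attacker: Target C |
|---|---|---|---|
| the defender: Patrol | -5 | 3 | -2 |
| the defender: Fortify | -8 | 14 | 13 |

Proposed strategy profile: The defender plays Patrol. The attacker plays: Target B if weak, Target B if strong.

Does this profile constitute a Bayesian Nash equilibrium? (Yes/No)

No

The defender plays Patrol: E[Patrol] = 3/10·(11) + 7/10·(11) = 11; E[Fortify] = 8. Best-responding. ✓
The attacker (capability weak), facing Patrol: Target A gives -1, Target B gives -4, Target C gives -5. Proposed Target B is not best — profitable deviation exists. ✗
The attacker (capability strong), facing Patrol: Target A gives -5, Target B gives 3, Target C gives -2. Proposed Target B is best. ✓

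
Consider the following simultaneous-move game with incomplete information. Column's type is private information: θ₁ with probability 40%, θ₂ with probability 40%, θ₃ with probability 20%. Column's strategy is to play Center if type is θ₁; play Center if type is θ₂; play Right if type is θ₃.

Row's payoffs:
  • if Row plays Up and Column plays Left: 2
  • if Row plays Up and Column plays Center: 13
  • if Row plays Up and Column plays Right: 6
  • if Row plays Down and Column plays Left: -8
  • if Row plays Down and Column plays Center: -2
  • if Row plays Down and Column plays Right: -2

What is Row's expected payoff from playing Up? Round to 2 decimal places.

11.60

Take the expectation over Column's type, weighting each type's action by its prior probability.
E[Up] = 0.4·13 + 0.4·13 + 0.2·6 = 5.2 + 5.2 + 1.2 = 11.6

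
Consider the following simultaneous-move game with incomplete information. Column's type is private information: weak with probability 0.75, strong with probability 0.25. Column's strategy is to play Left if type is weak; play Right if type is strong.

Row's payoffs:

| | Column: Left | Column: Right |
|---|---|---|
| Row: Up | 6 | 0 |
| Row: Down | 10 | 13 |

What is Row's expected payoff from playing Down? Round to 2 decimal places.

10.75

E[Down] = 0.75·10 + 0.25·13 = 7.5 + 3.25 = 10.75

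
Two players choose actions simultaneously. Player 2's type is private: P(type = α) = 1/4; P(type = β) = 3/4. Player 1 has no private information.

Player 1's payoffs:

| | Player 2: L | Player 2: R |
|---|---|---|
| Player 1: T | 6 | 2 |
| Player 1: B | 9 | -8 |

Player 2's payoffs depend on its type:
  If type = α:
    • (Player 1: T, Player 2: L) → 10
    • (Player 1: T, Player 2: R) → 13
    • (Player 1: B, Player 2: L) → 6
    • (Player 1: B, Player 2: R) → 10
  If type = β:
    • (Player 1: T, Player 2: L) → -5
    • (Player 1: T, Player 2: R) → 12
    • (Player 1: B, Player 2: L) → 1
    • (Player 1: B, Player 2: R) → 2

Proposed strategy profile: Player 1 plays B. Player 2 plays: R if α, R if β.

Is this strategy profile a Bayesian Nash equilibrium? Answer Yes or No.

No

Player 1 plays B: E[B] = 1/4·(-8) + 3/4·(-8) = -8; E[T] = 2. Not best-responding. ✗
Player 2 (type α), facing B: L gives 6, R gives 10. Proposed R is best. ✓
Player 2 (type β), facing B: L gives 1, R gives 2. Proposed R is best. ✓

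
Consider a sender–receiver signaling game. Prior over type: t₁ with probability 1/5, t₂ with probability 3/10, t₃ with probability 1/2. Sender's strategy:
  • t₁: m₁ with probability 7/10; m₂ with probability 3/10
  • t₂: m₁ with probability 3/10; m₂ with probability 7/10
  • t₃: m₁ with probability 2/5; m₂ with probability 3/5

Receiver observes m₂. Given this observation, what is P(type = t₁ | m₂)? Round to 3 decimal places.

Apply Bayes' rule using the sender's strategy as the likelihood.
P(m₂) = (1/5)·(3/10) + (3/10)·(7/10) + (1/2)·(3/5) = 57/100
P(t₁ | m₂) = ((1/5)·(3/10)) / (57/100) = (3/50) / (57/100) = 2/19

0.105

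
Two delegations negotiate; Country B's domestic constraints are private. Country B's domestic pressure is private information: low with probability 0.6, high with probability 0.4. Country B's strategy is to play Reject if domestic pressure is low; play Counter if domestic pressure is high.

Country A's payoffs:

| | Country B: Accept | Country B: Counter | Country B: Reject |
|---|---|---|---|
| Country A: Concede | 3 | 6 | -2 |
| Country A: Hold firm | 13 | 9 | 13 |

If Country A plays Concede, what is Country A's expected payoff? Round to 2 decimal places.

1.20

Take the expectation over Country B's domestic pressure, weighting each type's action by its prior probability.
E[Concede] = 0.6·(-2) + 0.4·6 = (-1.2) + 2.4 = 1.2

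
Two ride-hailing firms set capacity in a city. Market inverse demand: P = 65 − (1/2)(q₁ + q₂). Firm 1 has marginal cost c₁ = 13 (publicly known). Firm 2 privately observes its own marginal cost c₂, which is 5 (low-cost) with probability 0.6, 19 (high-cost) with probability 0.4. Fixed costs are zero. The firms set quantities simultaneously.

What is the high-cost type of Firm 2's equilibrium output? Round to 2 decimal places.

Type-c best response for Firm 2: q₂(c) = (65 − c) − q₁/2.
Firm 1 maximizes expected profit; its first-order condition is 65 − q₁ − (1/2)E[q₂] − 13 = 0.
Substituting E[q₂] and solving: E[c₂] = 10.6, so q₁ = (65 − 2·13 + 10.6)/(3/2) = 33.0667.
q₂(high-cost) = (65 − 19 − (1/2)·33.0667) = 29.4667.

29.47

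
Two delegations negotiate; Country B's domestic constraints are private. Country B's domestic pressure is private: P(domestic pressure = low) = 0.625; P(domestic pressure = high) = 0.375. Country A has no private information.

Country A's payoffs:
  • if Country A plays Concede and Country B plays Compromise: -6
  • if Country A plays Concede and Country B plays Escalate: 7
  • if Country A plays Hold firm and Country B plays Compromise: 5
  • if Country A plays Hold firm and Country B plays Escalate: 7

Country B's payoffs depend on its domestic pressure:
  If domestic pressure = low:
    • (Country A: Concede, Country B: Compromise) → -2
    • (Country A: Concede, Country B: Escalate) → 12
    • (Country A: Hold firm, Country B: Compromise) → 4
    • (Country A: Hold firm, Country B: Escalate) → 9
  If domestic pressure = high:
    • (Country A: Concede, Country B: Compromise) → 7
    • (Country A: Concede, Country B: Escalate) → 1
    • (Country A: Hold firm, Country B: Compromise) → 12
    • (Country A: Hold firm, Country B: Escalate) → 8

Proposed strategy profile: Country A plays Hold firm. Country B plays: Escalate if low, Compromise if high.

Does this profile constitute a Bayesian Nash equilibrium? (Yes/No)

A profile is a BNE iff every type of every player is best-responding given beliefs about the other side.
Country A plays Hold firm: E[Hold firm] = 0.625·(7) + 0.375·(5) = 6.25; E[Concede] = 2.125. Best-responding. ✓
Country B (domestic pressure low), facing Hold firm: Compromise gives 4, Escalate gives 9. Proposed Escalate is best. ✓
Country B (domestic pressure high), facing Hold firm: Compromise gives 12, Escalate gives 8. Proposed Compromise is best. ✓

Yes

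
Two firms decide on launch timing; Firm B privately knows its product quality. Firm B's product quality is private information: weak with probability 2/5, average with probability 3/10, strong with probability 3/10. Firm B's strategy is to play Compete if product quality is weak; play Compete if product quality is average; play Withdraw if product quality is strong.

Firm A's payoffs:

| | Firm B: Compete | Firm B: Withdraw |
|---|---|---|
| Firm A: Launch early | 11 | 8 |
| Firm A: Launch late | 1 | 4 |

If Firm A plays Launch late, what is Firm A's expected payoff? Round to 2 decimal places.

E[Launch late] = 2/5·1 + 3/10·1 + 3/10·4 = 2/5 + 3/10 + 6/5 = 19/10

1.90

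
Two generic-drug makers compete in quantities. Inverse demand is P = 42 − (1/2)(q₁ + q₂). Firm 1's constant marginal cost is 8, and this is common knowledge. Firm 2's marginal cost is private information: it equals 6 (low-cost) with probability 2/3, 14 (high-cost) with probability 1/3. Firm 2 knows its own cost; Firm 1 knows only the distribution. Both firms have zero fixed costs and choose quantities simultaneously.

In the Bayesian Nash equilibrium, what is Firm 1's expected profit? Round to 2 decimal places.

Type-c best response for Firm 2: q₂(c) = (42 − c) − q₁/2.
Firm 1 maximizes expected profit; its first-order condition is 42 − q₁ − (1/2)E[q₂] − 8 = 0.
Substituting E[q₂] and solving: E[c₂] = 8.66667, so q₁ = (42 − 2·8 + 8.66667)/(3/2) = 23.1111.
E[P] = 42 − (1/2)·(q₁ + E[q₂]) = 19.5556; Firm 1's expected profit = (E[P] − 8)·q₁ = (19.5556 − 8)·23.1111 = 267.062.

267.06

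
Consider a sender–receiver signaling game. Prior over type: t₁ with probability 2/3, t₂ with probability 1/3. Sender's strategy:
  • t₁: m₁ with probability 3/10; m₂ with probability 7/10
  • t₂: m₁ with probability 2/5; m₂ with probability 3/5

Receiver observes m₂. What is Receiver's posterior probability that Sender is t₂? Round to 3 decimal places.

0.300

P(m₂) = (2/3)·(7/10) + (1/3)·(3/5) = 2/3
P(t₂ | m₂) = ((1/3)·(3/5)) / (2/3) = (1/5) / (2/3) = 3/10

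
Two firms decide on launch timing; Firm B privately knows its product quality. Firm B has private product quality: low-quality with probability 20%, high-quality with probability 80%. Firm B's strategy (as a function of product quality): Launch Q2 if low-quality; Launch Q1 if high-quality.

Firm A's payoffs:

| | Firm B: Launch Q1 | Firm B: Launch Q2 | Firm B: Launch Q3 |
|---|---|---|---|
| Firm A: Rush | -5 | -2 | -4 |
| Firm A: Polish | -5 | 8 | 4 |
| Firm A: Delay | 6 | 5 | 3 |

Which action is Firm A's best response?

E[Rush] = 0.2·(-2) + 0.8·(-5) = -4.4
E[Polish] = 0.2·(8) + 0.8·(-5) = -2.4
E[Delay] = 0.2·(5) + 0.8·(6) = 5.8
Best response: Delay (5.8 is the largest).

Delay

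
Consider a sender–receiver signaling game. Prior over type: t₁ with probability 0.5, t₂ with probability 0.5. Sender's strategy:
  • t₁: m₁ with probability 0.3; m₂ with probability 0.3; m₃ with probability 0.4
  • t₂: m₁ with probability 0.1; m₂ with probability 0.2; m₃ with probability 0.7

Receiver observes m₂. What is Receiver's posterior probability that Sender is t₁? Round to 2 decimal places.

P(m₂) = 0.5·0.3 + 0.5·0.2 = 0.25
P(t₁ | m₂) = (0.5·0.3) / 0.25 = 0.15 / 0.25 = 0.6

0.60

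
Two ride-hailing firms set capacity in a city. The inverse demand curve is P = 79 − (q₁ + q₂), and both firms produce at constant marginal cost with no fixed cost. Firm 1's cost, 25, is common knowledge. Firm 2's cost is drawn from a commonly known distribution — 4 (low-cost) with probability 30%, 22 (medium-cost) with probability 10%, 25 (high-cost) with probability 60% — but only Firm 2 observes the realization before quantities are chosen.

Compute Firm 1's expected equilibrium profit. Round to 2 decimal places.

Type-c best response for Firm 2: q₂(c) = (79 − c)/2 − q₁/2.
Firm 1 maximizes expected profit; its first-order condition is 79 − 2q₁ − E[q₂] − 25 = 0.
Substituting E[q₂] and solving: E[c₂] = 18.4, so q₁ = (79 − 2·25 + 18.4)/3 = 15.8.
E[P] = 79 − (q₁ + E[q₂]) = 40.8; Firm 1's expected profit = (E[P] − 25)·q₁ = (40.8 − 25)·15.8 = 249.64.

249.64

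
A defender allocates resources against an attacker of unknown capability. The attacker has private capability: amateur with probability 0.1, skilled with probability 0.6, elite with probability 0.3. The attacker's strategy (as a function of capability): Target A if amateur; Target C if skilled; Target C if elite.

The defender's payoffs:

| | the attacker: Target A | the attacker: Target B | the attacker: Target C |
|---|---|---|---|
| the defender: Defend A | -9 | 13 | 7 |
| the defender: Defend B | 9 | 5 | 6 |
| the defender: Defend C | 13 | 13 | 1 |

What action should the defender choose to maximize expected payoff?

E[Defend A] = 0.1·(-9) + 0.6·(7) + 0.3·(7) = 5.4
E[Defend B] = 0.1·(9) + 0.6·(6) + 0.3·(6) = 6.3
E[Defend C] = 0.1·(13) + 0.6·(1) + 0.3·(1) = 2.2
Best response: Defend B (6.3 is the largest).

Defend B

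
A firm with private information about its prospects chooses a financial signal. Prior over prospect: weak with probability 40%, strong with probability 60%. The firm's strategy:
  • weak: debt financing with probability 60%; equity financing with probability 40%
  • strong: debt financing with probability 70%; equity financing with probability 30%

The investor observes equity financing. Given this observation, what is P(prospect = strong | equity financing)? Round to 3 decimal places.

P(equity financing) = 0.4·0.4 + 0.6·0.3 = 0.34
P(strong | equity financing) = (0.6·0.3) / 0.34 = 0.18 / 0.34 = 0.529412

0.529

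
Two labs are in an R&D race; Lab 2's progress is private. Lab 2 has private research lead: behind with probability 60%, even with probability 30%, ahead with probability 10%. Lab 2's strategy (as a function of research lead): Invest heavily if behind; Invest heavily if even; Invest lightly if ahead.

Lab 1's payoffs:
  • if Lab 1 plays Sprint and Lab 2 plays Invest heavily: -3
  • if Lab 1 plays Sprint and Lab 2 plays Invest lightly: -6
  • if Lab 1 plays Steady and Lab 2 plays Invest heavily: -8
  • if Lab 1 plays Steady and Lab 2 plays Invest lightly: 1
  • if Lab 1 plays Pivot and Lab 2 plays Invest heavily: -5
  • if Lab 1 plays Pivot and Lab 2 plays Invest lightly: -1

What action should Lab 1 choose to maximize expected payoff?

Compute Lab 1's expected payoff for each action, taking the expectation over Lab 2's type.
E[Sprint] = 0.6·(-3) + 0.3·(-3) + 0.1·(-6) = -3.3
E[Steady] = 0.6·(-8) + 0.3·(-8) + 0.1·(1) = -7.1
E[Pivot] = 0.6·(-5) + 0.3·(-5) + 0.1·(-1) = -4.6
Best response: Sprint (-3.3 is the largest).

Sprint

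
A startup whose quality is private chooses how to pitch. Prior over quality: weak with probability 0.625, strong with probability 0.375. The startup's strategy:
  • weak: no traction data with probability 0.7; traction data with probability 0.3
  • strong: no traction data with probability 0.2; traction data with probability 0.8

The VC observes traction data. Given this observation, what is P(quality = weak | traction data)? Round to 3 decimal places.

P(traction data) = 0.625·0.3 + 0.375·0.8 = 0.4875
P(weak | traction data) = (0.625·0.3) / 0.4875 = 0.1875 / 0.4875 = 0.384615

0.385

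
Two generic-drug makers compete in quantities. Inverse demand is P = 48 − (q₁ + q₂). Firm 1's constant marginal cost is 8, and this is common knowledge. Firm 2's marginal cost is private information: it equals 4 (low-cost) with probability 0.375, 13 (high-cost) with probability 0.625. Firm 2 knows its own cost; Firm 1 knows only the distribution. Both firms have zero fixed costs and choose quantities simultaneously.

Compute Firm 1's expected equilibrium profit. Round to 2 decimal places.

192.52

Firm 2 with cost c maximizes (48 − (q₁+q₂) − c)·q₂, giving q₂(c) = (48 − c − q₁)/2.
E[c₂] = 0.375·4 + 0.625·13 = 9.625
Firm 1's FOC against E[q₂] yields q₁ = (48 − 2·8 + E[c₂])/3 = (48 − 16 + 9.625)/3 = 13.875.
E[P] = 48 − (q₁ + E[q₂]) = 21.875; Firm 1's expected profit = (E[P] − 8)·q₁ = (21.875 − 8)·13.875 = 192.516.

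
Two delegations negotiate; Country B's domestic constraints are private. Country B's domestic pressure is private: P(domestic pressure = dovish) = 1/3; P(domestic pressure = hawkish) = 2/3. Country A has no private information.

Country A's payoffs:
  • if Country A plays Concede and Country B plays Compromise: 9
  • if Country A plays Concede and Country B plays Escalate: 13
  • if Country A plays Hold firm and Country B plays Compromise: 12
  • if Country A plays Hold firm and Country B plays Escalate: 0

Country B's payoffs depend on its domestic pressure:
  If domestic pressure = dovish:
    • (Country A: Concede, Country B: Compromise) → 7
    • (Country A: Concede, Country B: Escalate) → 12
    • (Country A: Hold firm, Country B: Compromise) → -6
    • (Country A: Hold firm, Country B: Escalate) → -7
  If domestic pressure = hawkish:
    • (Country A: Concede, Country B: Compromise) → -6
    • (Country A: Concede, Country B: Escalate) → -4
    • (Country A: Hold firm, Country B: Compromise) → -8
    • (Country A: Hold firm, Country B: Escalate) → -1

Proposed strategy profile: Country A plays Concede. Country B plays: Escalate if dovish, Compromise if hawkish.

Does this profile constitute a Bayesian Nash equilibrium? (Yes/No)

Country A plays Concede: E[Concede] = 1/3·(13) + 2/3·(9) = 31/3; E[Hold firm] = 8. Best-responding. ✓
Country B (domestic pressure dovish), facing Concede: Compromise gives 7, Escalate gives 12. Proposed Escalate is best. ✓
Country B (domestic pressure hawkish), facing Concede: Compromise gives -6, Escalate gives -4. Proposed Compromise is not best — profitable deviation exists. ✗

No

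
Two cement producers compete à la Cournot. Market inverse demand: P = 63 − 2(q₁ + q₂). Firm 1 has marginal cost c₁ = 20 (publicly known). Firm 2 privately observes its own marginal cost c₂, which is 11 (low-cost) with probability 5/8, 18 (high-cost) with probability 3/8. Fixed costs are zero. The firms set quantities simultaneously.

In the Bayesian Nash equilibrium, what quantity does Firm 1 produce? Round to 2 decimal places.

Type-c best response for Firm 2: q₂(c) = (63 − c)/4 − q₁/2.
Firm 1 maximizes expected profit; its first-order condition is 63 − 4q₁ − 2E[q₂] − 20 = 0.
Substituting E[q₂] and solving: E[c₂] = 13.625, so q₁ = (63 − 2·20 + 13.625)/6 = 6.10417.

6.10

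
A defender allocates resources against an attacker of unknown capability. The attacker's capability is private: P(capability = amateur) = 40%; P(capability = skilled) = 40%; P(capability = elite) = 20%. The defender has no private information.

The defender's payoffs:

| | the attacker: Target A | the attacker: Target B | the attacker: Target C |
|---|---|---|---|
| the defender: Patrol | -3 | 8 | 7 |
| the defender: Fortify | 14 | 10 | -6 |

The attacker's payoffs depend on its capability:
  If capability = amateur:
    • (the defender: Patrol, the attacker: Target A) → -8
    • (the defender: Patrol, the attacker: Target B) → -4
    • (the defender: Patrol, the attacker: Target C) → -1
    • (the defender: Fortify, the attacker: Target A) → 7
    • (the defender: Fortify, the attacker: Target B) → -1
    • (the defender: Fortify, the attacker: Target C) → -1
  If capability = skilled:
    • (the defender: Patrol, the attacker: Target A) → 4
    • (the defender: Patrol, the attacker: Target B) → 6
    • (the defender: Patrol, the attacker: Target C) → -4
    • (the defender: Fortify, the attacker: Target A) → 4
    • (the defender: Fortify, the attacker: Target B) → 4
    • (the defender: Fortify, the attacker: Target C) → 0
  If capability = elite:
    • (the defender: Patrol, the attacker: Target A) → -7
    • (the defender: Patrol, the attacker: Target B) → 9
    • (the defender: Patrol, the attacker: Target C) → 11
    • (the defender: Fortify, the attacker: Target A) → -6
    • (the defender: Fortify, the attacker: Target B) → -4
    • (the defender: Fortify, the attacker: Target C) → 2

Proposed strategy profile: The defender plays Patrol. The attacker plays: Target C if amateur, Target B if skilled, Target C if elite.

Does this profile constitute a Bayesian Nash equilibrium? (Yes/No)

Yes

The defender plays Patrol: E[Patrol] = 0.4·(7) + 0.4·(8) + 0.2·(7) = 7.4; E[Fortify] = 0.4. Best-responding. ✓
The attacker (capability amateur), facing Patrol: Target A gives -8, Target B gives -4, Target C gives -1. Proposed Target C is best. ✓
The attacker (capability skilled), facing Patrol: Target A gives 4, Target B gives 6, Target C gives -4. Proposed Target B is best. ✓
The attacker (capability elite), facing Patrol: Target A gives -7, Target B gives 9, Target C gives 11. Proposed Target C is best. ✓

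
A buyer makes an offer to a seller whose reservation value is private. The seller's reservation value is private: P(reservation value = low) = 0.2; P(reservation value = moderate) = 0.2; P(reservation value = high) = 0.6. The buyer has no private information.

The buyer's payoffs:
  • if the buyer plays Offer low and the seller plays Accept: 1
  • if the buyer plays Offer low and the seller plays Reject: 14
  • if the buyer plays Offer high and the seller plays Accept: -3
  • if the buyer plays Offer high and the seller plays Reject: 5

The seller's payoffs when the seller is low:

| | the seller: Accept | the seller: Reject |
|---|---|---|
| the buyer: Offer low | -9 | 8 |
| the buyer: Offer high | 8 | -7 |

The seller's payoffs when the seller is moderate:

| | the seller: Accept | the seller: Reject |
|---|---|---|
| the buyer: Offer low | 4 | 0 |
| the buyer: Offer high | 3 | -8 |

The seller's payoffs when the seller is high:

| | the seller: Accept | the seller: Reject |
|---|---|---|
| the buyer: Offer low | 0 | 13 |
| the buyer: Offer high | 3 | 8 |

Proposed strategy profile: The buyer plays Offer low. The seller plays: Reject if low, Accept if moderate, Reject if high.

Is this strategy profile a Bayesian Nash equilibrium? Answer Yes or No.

The buyer plays Offer low: E[Offer low] = 0.2·(14) + 0.2·(1) + 0.6·(14) = 11.4; E[Offer high] = 3.4. Best-responding. ✓
The seller (reservation value low), facing Offer low: Accept gives -9, Reject gives 8. Proposed Reject is best. ✓
The seller (reservation value moderate), facing Offer low: Accept gives 4, Reject gives 0. Proposed Accept is best. ✓
The seller (reservation value high), facing Offer low: Accept gives 0, Reject gives 13. Proposed Reject is best. ✓

Yes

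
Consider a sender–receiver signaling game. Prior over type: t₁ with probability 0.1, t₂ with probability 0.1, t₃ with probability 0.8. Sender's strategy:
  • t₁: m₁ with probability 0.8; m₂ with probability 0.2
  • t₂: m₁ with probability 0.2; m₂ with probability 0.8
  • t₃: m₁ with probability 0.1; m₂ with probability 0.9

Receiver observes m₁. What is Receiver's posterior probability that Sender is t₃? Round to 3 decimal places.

Apply Bayes' rule using the sender's strategy as the likelihood.
P(m₁) = 0.1·0.8 + 0.1·0.2 + 0.8·0.1 = 0.18
P(t₃ | m₁) = (0.8·0.1) / 0.18 = 0.08 / 0.18 = 0.444444

0.444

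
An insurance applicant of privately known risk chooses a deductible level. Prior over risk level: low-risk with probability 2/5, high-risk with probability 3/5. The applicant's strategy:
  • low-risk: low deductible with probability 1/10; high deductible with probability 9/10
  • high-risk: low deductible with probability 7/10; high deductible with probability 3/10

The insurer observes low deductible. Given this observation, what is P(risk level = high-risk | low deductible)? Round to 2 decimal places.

P(low deductible) = (2/5)·(1/10) + (3/5)·(7/10) = 23/50
P(high-risk | low deductible) = ((3/5)·(7/10)) / (23/50) = (21/50) / (23/50) = 21/23

0.91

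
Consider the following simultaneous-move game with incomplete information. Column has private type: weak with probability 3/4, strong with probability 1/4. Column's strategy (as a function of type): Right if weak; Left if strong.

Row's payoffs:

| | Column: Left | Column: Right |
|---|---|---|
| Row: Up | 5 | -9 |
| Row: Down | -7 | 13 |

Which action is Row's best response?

E[Up] = 3/4·(-9) + 1/4·(5) = -11/2
E[Down] = 3/4·(13) + 1/4·(-7) = 8
Best response: Down (8 is the largest).

Down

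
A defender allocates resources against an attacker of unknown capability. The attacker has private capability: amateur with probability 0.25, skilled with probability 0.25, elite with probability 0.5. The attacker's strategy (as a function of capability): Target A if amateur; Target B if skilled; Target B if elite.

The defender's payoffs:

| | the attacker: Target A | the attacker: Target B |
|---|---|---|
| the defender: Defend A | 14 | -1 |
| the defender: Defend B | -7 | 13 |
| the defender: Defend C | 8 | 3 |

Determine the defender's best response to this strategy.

Compute the defender's expected payoff for each action, taking the expectation over the attacker's type.
E[Defend A] = 0.25·(14) + 0.25·(-1) + 0.5·(-1) = 2.75
E[Defend B] = 0.25·(-7) + 0.25·(13) + 0.5·(13) = 8
E[Defend C] = 0.25·(8) + 0.25·(3) + 0.5·(3) = 4.25
Best response: Defend B (8 is the largest).

Defend B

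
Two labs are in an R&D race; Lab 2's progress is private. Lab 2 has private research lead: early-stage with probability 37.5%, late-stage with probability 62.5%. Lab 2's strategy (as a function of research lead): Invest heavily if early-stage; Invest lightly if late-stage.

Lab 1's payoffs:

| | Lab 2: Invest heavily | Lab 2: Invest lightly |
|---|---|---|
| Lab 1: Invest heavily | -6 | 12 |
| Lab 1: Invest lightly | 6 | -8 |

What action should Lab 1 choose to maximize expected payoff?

E[Invest heavily] = 0.375·(-6) + 0.625·(12) = 5.25
E[Invest lightly] = 0.375·(6) + 0.625·(-8) = -2.75
Best response: Invest heavily (5.25 is the largest).

Invest heavily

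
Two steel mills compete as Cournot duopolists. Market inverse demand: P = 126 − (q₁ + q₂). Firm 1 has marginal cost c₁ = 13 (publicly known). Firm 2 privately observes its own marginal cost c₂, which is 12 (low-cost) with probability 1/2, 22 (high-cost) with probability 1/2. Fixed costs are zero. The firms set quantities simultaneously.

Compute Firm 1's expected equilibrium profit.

Firm 2 with cost c maximizes (126 − (q₁+q₂) − c)·q₂, giving q₂(c) = (126 − c − q₁)/2.
E[c₂] = 1/2·12 + 1/2·22 = 17
Firm 1's FOC against E[q₂] yields q₁ = (126 − 2·13 + E[c₂])/3 = (126 − 26 + 17)/3 = 39.
E[P] = 126 − (q₁ + E[q₂]) = 52; Firm 1's expected profit = (E[P] − 13)·q₁ = (52 − 13)·39 = 1521.

1521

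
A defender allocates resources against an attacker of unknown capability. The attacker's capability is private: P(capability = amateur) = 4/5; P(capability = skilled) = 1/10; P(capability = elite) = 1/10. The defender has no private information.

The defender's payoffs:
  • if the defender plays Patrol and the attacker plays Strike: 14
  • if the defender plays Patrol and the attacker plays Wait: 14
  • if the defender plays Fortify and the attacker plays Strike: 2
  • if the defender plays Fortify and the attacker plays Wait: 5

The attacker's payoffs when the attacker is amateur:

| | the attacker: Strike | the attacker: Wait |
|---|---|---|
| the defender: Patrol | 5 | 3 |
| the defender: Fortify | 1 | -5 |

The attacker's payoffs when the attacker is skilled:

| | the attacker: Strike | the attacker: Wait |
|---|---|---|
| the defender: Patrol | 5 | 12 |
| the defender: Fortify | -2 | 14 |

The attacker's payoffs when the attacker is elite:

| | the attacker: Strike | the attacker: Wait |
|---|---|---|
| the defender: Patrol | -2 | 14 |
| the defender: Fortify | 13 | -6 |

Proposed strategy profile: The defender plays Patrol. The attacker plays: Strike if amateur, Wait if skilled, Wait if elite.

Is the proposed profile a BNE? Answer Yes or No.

Yes

The defender plays Patrol: E[Patrol] = 4/5·(14) + 1/10·(14) + 1/10·(14) = 14; E[Fortify] = 13/5. Best-responding. ✓
The attacker (capability amateur), facing Patrol: Strike gives 5, Wait gives 3. Proposed Strike is best. ✓
The attacker (capability skilled), facing Patrol: Strike gives 5, Wait gives 12. Proposed Wait is best. ✓
The attacker (capability elite), facing Patrol: Strike gives -2, Wait gives 14. Proposed Wait is best. ✓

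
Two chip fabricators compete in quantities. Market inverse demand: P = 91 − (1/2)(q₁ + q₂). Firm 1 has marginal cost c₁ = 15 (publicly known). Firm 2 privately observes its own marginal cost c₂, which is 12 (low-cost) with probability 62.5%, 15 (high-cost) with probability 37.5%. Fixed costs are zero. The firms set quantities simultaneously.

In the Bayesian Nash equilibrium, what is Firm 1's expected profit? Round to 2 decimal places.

1221.00

Type-c best response for Firm 2: q₂(c) = (91 − c) − q₁/2.
Firm 1 maximizes expected profit; its first-order condition is 91 − q₁ − (1/2)E[q₂] − 15 = 0.
Substituting E[q₂] and solving: E[c₂] = 13.125, so q₁ = (91 − 2·15 + 13.125)/(3/2) = 49.4167.
E[P] = 91 − (1/2)·(q₁ + E[q₂]) = 39.7083; Firm 1's expected profit = (E[P] − 15)·q₁ = (39.7083 − 15)·49.4167 = 1221.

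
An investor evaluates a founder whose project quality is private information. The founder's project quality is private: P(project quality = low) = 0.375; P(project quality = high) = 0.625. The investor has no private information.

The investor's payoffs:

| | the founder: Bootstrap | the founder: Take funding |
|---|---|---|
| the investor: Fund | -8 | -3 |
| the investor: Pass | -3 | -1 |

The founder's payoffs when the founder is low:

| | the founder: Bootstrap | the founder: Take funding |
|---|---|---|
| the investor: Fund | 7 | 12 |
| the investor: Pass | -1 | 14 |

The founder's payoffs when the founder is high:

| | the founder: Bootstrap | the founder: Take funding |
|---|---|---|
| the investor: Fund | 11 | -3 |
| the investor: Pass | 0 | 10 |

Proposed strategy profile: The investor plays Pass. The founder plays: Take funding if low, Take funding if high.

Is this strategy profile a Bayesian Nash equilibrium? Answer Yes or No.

Yes

The investor plays Pass: E[Pass] = 0.375·(-1) + 0.625·(-1) = -1; E[Fund] = -3. Best-responding. ✓
The founder (project quality low), facing Pass: Bootstrap gives -1, Take funding gives 14. Proposed Take funding is best. ✓
The founder (project quality high), facing Pass: Bootstrap gives 0, Take funding gives 10. Proposed Take funding is best. ✓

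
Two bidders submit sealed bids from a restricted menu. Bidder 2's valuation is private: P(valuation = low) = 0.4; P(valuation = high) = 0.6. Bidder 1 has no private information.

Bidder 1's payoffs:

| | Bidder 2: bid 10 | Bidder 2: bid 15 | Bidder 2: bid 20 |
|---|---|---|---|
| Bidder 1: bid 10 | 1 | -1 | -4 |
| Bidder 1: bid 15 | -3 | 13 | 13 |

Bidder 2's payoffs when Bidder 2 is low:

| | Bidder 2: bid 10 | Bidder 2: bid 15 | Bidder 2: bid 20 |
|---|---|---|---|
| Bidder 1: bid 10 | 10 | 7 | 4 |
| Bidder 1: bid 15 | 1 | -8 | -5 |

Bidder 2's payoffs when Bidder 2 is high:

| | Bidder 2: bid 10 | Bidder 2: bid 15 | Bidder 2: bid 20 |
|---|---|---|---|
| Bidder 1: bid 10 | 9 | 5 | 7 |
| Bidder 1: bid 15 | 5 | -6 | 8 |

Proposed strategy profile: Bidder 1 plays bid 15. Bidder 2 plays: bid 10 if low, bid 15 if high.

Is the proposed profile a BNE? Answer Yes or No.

No

Bidder 1 plays bid 15: E[bid 15] = 0.4·(-3) + 0.6·(13) = 6.6; E[bid 10] = -0.2. Best-responding. ✓
Bidder 2 (valuation low), facing bid 15: bid 10 gives 1, bid 15 gives -8, bid 20 gives -5. Proposed bid 10 is best. ✓
Bidder 2 (valuation high), facing bid 15: bid 10 gives 5, bid 15 gives -6, bid 20 gives 8. Proposed bid 15 is not best — profitable deviation exists. ✗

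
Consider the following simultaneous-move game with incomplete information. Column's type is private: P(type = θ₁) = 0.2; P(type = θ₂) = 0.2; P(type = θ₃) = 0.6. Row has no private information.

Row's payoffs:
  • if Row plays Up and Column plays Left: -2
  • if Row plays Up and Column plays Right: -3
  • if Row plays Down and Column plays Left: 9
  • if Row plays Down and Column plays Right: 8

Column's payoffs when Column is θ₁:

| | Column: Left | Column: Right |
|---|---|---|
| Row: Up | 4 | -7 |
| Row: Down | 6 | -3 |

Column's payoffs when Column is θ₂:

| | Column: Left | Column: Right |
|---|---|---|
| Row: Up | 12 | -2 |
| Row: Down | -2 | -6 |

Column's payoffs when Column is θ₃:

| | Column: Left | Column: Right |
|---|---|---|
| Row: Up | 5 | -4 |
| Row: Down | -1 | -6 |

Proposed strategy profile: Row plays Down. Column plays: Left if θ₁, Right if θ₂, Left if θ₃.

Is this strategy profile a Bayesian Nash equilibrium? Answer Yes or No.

A profile is a BNE iff every type of every player is best-responding given beliefs about the other side.
Row plays Down: E[Down] = 0.2·(9) + 0.2·(8) + 0.6·(9) = 8.8; E[Up] = -2.2. Best-responding. ✓
Column (type θ₁), facing Down: Left gives 6, Right gives -3. Proposed Left is best. ✓
Column (type θ₂), facing Down: Left gives -2, Right gives -6. Proposed Right is not best — profitable deviation exists. ✗
Column (type θ₃), facing Down: Left gives -1, Right gives -6. Proposed Left is best. ✓

No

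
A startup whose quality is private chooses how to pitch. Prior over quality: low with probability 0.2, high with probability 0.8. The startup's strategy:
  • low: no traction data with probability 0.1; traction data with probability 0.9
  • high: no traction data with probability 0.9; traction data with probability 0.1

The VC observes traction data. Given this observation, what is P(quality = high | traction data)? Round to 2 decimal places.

P(traction data) = 0.2·0.9 + 0.8·0.1 = 0.26
P(high | traction data) = (0.8·0.1) / 0.26 = 0.08 / 0.26 = 0.307692

0.31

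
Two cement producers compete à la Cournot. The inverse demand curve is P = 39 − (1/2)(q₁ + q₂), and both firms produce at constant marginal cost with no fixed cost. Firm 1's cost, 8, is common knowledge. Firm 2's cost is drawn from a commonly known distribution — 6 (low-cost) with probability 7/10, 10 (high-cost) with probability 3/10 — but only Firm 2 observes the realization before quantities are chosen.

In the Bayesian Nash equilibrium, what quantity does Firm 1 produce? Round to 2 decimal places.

20.13

Firm 2 with cost c maximizes (39 − (1/2)(q₁+q₂) − c)·q₂, giving q₂(c) = (39 − c − (1/2)q₁).
E[c₂] = 7/10·6 + 3/10·10 = 7.2
Firm 1's FOC against E[q₂] yields q₁ = (39 − 2·8 + E[c₂])/(3/2) = (39 − 16 + 7.2)/(3/2) = 20.1333.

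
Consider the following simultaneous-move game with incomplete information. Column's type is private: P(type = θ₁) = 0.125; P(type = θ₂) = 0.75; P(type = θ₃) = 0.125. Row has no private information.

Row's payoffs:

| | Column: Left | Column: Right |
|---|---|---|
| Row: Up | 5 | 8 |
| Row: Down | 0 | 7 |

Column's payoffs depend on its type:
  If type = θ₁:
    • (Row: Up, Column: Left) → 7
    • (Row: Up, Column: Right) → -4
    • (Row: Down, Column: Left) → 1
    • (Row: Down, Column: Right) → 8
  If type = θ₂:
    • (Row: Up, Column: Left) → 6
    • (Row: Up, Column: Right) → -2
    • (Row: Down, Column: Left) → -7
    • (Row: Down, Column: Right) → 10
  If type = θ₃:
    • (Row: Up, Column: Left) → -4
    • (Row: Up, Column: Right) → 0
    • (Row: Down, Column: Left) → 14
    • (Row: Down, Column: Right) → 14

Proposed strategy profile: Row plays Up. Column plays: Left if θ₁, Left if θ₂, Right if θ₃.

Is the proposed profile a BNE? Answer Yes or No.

Yes

Row plays Up: E[Up] = 0.125·(5) + 0.75·(5) + 0.125·(8) = 5.375; E[Down] = 0.875. Best-responding. ✓
Column (type θ₁), facing Up: Left gives 7, Right gives -4. Proposed Left is best. ✓
Column (type θ₂), facing Up: Left gives 6, Right gives -2. Proposed Left is best. ✓
Column (type θ₃), facing Up: Left gives -4, Right gives 0. Proposed Right is best. ✓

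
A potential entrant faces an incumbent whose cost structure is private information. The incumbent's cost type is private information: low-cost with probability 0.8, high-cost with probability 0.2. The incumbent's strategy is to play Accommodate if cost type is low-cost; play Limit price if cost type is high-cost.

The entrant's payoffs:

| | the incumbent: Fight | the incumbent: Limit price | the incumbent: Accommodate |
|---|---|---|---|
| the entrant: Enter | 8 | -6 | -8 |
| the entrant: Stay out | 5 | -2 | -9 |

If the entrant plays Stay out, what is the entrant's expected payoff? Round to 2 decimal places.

E[Stay out] = 0.8·(-9) + 0.2·(-2) = (-7.2) + (-0.4) = -7.6

-7.60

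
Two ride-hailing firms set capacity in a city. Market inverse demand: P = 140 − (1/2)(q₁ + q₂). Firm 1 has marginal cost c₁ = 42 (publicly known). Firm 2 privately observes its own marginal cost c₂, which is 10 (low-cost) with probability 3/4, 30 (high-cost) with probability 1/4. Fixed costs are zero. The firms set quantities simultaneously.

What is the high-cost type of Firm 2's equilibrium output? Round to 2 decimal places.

Each type of Firm 2 best-responds to q₁; Firm 1 best-responds to the expected q₂ over Firm 2's types.
Firm 2 with cost c maximizes (140 − (1/2)(q₁+q₂) − c)·q₂, giving q₂(c) = (140 − c − (1/2)q₁).
E[c₂] = 3/4·10 + 1/4·30 = 15
Firm 1's FOC against E[q₂] yields q₁ = (140 − 2·42 + E[c₂])/(3/2) = (140 − 84 + 15)/(3/2) = 47.3333.
q₂(high-cost) = (140 − 30 − (1/2)·47.3333) = 86.3333.

86.33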